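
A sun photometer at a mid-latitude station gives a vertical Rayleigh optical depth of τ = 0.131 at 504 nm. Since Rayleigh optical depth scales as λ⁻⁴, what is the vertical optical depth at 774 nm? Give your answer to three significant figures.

τ(774 nm) = τ(504 nm) × (504/774)⁴ = 0.131 × (0.6512)⁴ = 0.131 × 0.1798 = 0.0236.

0.0236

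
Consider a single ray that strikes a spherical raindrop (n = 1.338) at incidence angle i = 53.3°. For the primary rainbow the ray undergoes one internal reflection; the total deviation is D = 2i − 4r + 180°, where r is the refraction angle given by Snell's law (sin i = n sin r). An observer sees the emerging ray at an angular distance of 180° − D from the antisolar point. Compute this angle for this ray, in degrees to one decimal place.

sin r = sin 53.3° / 1.338 = 0.8018/1.338 = 0.5992; r = 36.82°.
D = 2·53.3° − 4·36.82° + 180° = 106.60° − 147.26° + 180° = 139.34°.
Angle from antisolar point = 180° − D = 40.66°.

40.7°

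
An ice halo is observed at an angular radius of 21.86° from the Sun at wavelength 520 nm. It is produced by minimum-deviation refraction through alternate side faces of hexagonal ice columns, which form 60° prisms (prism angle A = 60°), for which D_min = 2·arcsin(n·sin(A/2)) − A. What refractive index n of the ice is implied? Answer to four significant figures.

1.310

Rearranging: n = sin((D_min + A)/2) / sin(A/2).
(D_min + A)/2 = (21.86° + 60°)/2 = 40.930°.
n = sin 40.930° / sin 30° = 0.6551 / 0.5000 = 1.3103.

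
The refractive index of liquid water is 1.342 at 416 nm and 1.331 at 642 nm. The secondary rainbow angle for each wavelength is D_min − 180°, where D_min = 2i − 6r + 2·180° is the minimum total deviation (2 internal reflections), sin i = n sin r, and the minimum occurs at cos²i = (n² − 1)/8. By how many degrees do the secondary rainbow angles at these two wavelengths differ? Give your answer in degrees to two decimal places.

2.86°

At 416 nm (n = 1.342): cos²i = 0.10012 → i = 71.554°, r = 44.981°, D_min = 233.222°, rainbow angle = 53.222°.
At 642 nm (n = 1.331): cos²i = 0.09645 → i = 71.907°, r = 45.575°, D_min = 230.365°, rainbow angle = 50.365°.
Angular width = |53.222° − 50.365°| = 2.857°.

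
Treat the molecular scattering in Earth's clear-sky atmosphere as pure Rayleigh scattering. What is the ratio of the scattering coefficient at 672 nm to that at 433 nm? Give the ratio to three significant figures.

Rayleigh scattering ∝ λ⁻⁴, so the ratio of coefficients is the inverse fourth power of the wavelength ratio.
σ(672)/σ(433) = (433/672)⁴ = (0.6443)⁴ = 0.1724.

0.172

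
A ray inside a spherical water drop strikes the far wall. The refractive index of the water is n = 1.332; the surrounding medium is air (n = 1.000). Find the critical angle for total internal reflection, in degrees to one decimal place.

48.7°

sin θ_c = n_air / n = 1.000 / 1.332 = 0.7508.
θ_c = arcsin(0.7508) = 48.66°.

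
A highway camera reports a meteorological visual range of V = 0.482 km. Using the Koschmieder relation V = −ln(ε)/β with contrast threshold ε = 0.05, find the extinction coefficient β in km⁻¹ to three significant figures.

β = −ln(0.05) / V = 2.996 / 0.482 = 6.2152 km⁻¹.

6.22 km⁻¹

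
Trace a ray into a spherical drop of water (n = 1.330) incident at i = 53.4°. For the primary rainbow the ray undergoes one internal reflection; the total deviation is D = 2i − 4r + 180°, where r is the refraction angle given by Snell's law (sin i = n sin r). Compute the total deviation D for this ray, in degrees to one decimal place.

sin r = sin 53.4° / 1.330 = 0.8028/1.330 = 0.6036; r = 37.13°.
D = 2·53.4° − 4·37.13° + 180° = 106.80° − 148.52° + 180° = 138.28°.

138.3°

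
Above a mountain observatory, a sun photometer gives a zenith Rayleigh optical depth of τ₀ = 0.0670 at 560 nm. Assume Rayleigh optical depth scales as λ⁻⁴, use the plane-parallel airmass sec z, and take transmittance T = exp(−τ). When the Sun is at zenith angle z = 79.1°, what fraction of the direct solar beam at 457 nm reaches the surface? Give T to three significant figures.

sec 79.1° = 5.2883.
τ = 0.0670 × (560/457)⁴ × 5.2883 = 0.0670 × 2.2547 × 5.2883 = 0.7989.
T = exp(−0.7989) = 0.4498.

0.450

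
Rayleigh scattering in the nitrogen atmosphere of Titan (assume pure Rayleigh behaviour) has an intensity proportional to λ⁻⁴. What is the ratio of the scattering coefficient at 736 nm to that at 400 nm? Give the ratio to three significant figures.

Rayleigh scattering ∝ λ⁻⁴, so the ratio of coefficients is the inverse fourth power of the wavelength ratio.
σ(736)/σ(400) = (400/736)⁴ = (0.5435)⁴ = 0.08724.

0.0872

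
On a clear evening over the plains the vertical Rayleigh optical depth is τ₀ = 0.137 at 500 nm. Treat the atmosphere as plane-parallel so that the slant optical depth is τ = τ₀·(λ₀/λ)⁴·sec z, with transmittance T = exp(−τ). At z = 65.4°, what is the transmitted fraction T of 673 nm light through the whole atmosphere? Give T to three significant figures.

sec 65.4° = 2.4022.
τ = 0.137 × (500/673)⁴ × 2.4022 = 0.137 × 0.3047 × 2.4022 = 0.1003.
T = exp(−0.1003) = 0.9046.

0.905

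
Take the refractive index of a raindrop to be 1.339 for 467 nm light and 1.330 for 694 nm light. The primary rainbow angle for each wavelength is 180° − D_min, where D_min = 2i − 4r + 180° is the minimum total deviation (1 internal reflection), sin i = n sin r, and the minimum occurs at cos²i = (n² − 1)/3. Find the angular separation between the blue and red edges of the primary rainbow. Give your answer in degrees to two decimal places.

1.30°

At 467 nm (n = 1.339): cos²i = 0.26431 → i = 59.062°, r = 39.834°, D_min = 138.786°, rainbow angle = 41.214°.
At 694 nm (n = 1.330): cos²i = 0.25630 → i = 59.585°, r = 40.422°, D_min = 137.484°, rainbow angle = 42.516°.
Angular width = |41.214° − 42.516°| = 1.303°.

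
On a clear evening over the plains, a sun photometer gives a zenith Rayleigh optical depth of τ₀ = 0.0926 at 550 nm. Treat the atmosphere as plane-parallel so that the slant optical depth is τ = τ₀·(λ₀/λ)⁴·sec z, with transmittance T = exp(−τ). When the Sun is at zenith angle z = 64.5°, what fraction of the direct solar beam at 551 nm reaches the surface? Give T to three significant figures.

sec 64.5° = 2.3228.
τ = 0.0926 × (550/551)⁴ × 2.3228 = 0.0926 × 0.9928 × 2.3228 = 0.2135.
T = exp(−0.2135) = 0.8077.

0.808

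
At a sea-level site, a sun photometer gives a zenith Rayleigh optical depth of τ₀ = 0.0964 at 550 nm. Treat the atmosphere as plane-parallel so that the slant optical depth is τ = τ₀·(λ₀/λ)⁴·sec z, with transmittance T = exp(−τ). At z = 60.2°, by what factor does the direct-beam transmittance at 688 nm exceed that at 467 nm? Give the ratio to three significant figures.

Airmass: sec 60.2° = 2.0122.
τ(688 nm) = 0.0964 × (550/688)⁴ × 2.0122 = 0.0964 × 0.4084 × 2.0122 = 0.0792.
τ(467 nm) = 0.0964 × (550/467)⁴ × 2.0122 = 0.0964 × 1.9239 × 2.0122 = 0.3732.
T(688)/T(467) = exp(τ_B − τ_A) = exp(0.2940) = 1.3417.

1.34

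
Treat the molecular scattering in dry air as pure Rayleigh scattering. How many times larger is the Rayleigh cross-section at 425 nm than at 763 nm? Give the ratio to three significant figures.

Rayleigh scattering ∝ λ⁻⁴, so the ratio of coefficients is the inverse fourth power of the wavelength ratio.
σ(425)/σ(763) = (763/425)⁴ = (1.7953)⁴ = 10.39.

10.4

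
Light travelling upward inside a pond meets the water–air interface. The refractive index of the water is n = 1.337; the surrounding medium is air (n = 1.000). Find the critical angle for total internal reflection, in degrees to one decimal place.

sin θ_c = n_air / n = 1.000 / 1.337 = 0.7479.
θ_c = arcsin(0.7479) = 48.41°.

48.4°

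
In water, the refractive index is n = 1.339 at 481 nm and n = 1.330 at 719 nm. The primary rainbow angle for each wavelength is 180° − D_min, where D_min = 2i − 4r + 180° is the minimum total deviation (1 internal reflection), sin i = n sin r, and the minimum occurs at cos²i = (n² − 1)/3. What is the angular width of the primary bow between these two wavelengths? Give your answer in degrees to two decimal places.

At 481 nm (n = 1.339): cos²i = 0.26431 → i = 59.062°, r = 39.834°, D_min = 138.786°, rainbow angle = 41.214°.
At 719 nm (n = 1.330): cos²i = 0.25630 → i = 59.585°, r = 40.422°, D_min = 137.484°, rainbow angle = 42.516°.
Angular width = |41.214° − 42.516°| = 1.303°.

1.30°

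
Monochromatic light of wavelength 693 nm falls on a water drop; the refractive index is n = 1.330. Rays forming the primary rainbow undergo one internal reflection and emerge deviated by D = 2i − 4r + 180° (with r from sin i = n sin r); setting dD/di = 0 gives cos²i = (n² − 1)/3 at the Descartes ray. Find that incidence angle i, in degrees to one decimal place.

59.6°

cos²i = (1.330² − 1)/3 = (1.76890 − 1)/3 = 0.25630.
cos i = 0.50626, so i = 59.585°.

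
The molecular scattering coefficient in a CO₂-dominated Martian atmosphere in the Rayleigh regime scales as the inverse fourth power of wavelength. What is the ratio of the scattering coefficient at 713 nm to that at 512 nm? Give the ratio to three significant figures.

Rayleigh scattering ∝ λ⁻⁴, so the ratio of coefficients is the inverse fourth power of the wavelength ratio.
σ(713)/σ(512) = (512/713)⁴ = (0.7181)⁴ = 0.2659.

0.266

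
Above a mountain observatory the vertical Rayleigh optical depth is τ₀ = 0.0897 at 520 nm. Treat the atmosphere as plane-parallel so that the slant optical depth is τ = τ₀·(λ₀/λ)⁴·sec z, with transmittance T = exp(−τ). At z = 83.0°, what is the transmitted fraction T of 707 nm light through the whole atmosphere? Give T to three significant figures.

sec 83.0° = 8.2055.
τ = 0.0897 × (520/707)⁴ × 8.2055 = 0.0897 × 0.2926 × 8.2055 = 0.2154.
T = exp(−0.2154) = 0.8062.

0.806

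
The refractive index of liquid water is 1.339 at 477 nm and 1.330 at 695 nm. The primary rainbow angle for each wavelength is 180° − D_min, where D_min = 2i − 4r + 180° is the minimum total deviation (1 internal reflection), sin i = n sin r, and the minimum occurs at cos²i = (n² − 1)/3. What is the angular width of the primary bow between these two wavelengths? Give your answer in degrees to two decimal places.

1.30°

At 477 nm (n = 1.339): cos²i = 0.26431 → i = 59.062°, r = 39.834°, D_min = 138.786°, rainbow angle = 41.214°.
At 695 nm (n = 1.330): cos²i = 0.25630 → i = 59.585°, r = 40.422°, D_min = 137.484°, rainbow angle = 42.516°.
Angular width = |41.214° − 42.516°| = 1.303°.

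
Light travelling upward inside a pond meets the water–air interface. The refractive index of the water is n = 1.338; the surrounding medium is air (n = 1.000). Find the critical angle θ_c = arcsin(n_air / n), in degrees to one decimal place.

48.4°

sin θ_c = n_air / n = 1.000 / 1.338 = 0.7474.
θ_c = arcsin(0.7474) = 48.36°.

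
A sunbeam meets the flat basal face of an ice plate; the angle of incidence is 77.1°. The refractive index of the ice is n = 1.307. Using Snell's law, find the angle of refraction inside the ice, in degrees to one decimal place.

48.2°

Snell: sin θ_r = sin θ_i / n = sin 77.1° / 1.307 = 0.9748 / 1.307 = 0.7458.
θ_r = arcsin(0.7458) = 48.23°.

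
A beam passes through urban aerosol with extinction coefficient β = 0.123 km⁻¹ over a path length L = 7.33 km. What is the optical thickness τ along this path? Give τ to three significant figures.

0.902

τ = β·L = 0.123 × 7.33 = 0.9016.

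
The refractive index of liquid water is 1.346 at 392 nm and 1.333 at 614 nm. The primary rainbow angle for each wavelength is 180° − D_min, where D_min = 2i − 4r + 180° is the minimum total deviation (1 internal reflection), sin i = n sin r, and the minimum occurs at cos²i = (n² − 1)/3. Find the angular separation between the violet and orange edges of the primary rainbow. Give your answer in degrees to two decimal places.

At 392 nm (n = 1.346): cos²i = 0.27057 → i = 58.657°, r = 39.384°, D_min = 139.775°, rainbow angle = 40.225°.
At 614 nm (n = 1.333): cos²i = 0.25896 → i = 59.410°, r = 40.225°, D_min = 137.922°, rainbow angle = 42.078°.
Angular width = |40.225° − 42.078°| = 1.853°.

1.85°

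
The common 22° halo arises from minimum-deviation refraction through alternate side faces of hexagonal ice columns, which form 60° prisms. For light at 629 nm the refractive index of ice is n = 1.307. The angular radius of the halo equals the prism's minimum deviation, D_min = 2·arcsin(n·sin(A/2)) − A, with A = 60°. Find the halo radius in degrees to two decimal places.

21.61°

n·sin(A/2) = 1.307 × sin 30° = 1.307 × 0.5000 = 0.6535.
D_min = 2·arcsin(0.6535) − 60° = 2 × 40.806° − 60° = 21.612°.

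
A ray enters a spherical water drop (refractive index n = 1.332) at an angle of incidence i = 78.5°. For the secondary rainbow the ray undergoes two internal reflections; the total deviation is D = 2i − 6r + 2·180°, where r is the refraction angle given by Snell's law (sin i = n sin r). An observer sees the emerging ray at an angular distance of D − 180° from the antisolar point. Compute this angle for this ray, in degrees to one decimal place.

52.8°

sin r = sin 78.5° / 1.332 = 0.9799/1.332 = 0.7357; r = 47.36°.
D = 2·78.5° − 6·47.36° + 2·180° = 157.00° − 284.19° + 360° = 232.81°.
Angle from antisolar point = D − 180° = 52.81°.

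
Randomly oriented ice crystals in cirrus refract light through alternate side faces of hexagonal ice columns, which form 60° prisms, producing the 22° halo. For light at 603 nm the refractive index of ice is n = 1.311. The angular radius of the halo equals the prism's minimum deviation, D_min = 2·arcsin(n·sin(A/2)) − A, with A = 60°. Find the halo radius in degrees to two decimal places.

n·sin(A/2) = 1.311 × sin 30° = 1.311 × 0.5000 = 0.6555.
D_min = 2·arcsin(0.6555) − 60° = 2 × 40.958° − 60° = 21.915°.

21.92°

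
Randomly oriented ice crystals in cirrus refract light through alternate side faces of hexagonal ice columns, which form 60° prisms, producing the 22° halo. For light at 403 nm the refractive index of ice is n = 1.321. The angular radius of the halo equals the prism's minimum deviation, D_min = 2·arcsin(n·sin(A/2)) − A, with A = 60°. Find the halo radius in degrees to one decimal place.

22.7°

n·sin(A/2) = 1.321 × sin 30° = 1.321 × 0.5000 = 0.6605.
D_min = 2·arcsin(0.6605) − 60° = 2 × 41.338° − 60° = 22.676°.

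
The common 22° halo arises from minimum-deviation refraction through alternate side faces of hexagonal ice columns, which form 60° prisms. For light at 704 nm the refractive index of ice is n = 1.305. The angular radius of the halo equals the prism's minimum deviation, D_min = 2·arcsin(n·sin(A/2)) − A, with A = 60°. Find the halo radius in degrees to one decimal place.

n·sin(A/2) = 1.305 × sin 30° = 1.305 × 0.5000 = 0.6525.
D_min = 2·arcsin(0.6525) − 60° = 2 × 40.730° − 60° = 21.461°.

21.5°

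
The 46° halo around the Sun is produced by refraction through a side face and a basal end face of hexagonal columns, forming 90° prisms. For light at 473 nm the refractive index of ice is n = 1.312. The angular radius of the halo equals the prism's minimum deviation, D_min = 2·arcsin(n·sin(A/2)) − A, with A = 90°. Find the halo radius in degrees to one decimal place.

n·sin(A/2) = 1.312 × sin 45° = 1.312 × 0.7071 = 0.9277.
D_min = 2·arcsin(0.9277) − 90° = 2 × 68.083° − 90° = 46.166°.

46.2°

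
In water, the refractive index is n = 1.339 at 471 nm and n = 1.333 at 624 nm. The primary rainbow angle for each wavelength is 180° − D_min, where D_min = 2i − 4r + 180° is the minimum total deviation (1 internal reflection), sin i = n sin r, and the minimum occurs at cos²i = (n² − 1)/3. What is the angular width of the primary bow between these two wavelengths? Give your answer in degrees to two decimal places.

0.86°

At 471 nm (n = 1.339): cos²i = 0.26431 → i = 59.062°, r = 39.834°, D_min = 138.786°, rainbow angle = 41.214°.
At 624 nm (n = 1.333): cos²i = 0.25896 → i = 59.410°, r = 40.225°, D_min = 137.922°, rainbow angle = 42.078°.
Angular width = |41.214° − 42.078°| = 0.865°.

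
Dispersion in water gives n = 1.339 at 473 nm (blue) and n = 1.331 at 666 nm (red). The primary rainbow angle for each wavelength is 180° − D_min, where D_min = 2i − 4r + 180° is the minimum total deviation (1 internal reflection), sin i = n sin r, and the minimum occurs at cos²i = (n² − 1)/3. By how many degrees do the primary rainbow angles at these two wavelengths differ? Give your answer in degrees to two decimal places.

1.16°

At 473 nm (n = 1.339): cos²i = 0.26431 → i = 59.062°, r = 39.834°, D_min = 138.786°, rainbow angle = 41.214°.
At 666 nm (n = 1.331): cos²i = 0.25719 → i = 59.527°, r = 40.356°, D_min = 137.630°, rainbow angle = 42.370°.
Angular width = |41.214° − 42.370°| = 1.156°.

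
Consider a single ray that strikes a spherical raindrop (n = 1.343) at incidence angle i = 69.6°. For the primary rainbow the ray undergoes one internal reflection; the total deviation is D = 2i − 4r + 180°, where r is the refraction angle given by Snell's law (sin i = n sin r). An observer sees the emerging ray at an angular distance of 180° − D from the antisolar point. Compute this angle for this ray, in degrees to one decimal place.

37.8°

sin r = sin 69.6° / 1.343 = 0.9373/1.343 = 0.6979; r = 44.26°.
D = 2·69.6° − 4·44.26° + 180° = 139.20° − 177.04° + 180° = 142.16°.
Angle from antisolar point = 180° − D = 37.84°.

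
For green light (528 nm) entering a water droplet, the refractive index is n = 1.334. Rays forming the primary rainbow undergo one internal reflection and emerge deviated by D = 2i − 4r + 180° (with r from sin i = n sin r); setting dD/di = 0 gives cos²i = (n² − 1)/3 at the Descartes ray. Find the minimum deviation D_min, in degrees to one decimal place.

cos²i = (1.77956 − 1)/3 = 0.25985; i = arccos(0.50976) = 59.352°.
sin r = sin 59.352°/1.334 = 0.64492; r = 40.159°.
D_min = 2·59.352° − 4·40.159° + 180° = 138.067°.

138.1°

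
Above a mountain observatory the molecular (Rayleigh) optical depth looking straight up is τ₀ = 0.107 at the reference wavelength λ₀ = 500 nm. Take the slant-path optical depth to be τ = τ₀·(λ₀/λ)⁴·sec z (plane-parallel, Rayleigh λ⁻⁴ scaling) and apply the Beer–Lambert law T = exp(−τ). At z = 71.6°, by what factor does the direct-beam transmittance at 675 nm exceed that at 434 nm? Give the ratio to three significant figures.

Airmass: sec 71.6° = 3.1681.
τ(675 nm) = 0.107 × (500/675)⁴ × 3.1681 = 0.107 × 0.3011 × 3.1681 = 0.1021.
τ(434 nm) = 0.107 × (500/434)⁴ × 3.1681 = 0.107 × 1.7617 × 3.1681 = 0.5972.
T(675)/T(434) = exp(τ_B − τ_A) = exp(0.4951) = 1.6407.

1.64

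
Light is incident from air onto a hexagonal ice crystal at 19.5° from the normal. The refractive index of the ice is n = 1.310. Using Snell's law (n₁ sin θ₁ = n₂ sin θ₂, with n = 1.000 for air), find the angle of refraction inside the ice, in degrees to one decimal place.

14.8°

Snell: sin θ_r = sin θ_i / n = sin 19.5° / 1.310 = 0.3338 / 1.310 = 0.2548.
θ_r = arcsin(0.2548) = 14.76°.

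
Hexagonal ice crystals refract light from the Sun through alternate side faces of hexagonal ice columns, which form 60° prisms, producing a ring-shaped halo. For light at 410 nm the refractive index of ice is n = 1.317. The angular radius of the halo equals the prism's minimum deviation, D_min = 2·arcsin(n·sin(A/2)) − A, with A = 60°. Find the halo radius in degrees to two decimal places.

n·sin(A/2) = 1.317 × sin 30° = 1.317 × 0.5000 = 0.6585.
D_min = 2·arcsin(0.6585) − 60° = 2 × 41.186° − 60° = 22.371°.

22.37°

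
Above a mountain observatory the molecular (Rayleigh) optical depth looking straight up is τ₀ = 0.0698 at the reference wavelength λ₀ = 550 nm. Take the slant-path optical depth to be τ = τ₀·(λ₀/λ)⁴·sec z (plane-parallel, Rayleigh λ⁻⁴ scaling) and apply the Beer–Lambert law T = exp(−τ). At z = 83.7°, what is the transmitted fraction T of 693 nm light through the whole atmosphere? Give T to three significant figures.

sec 83.7° = 9.1129.
τ = 0.0698 × (550/693)⁴ × 9.1129 = 0.0698 × 0.3968 × 9.1129 = 0.2524.
T = exp(−0.2524) = 0.7770.

0.777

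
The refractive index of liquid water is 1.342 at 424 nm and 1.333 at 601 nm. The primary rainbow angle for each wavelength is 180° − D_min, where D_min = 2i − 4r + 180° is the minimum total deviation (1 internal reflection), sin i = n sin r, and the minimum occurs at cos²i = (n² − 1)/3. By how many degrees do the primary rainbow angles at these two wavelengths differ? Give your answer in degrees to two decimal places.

1.29°

At 424 nm (n = 1.342): cos²i = 0.26699 → i = 58.888°, r = 39.641°, D_min = 139.213°, rainbow angle = 40.787°.
At 601 nm (n = 1.333): cos²i = 0.25896 → i = 59.410°, r = 40.225°, D_min = 137.922°, rainbow angle = 42.078°.
Angular width = |40.787° − 42.078°| = 1.291°.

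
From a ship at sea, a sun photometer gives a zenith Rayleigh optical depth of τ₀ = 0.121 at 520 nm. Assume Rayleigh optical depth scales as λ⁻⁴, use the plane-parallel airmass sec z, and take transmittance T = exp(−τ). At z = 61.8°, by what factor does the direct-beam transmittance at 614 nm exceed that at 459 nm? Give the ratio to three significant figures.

1.34

Airmass: sec 61.8° = 2.1162.
τ(614 nm) = 0.121 × (520/614)⁴ × 2.1162 = 0.121 × 0.5144 × 2.1162 = 0.1317.
τ(459 nm) = 0.121 × (520/459)⁴ × 2.1162 = 0.121 × 1.6473 × 2.1162 = 0.4218.
T(614)/T(459) = exp(τ_B − τ_A) = exp(0.2901) = 1.3365.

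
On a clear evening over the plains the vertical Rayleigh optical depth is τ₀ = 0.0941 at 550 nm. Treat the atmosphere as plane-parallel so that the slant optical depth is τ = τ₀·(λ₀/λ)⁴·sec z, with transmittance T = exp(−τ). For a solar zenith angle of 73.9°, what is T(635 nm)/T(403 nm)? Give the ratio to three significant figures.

2.68

Airmass: sec 73.9° = 3.6060.
τ(635 nm) = 0.0941 × (550/635)⁴ × 3.6060 = 0.0941 × 0.5628 × 3.6060 = 0.1910.
τ(403 nm) = 0.0941 × (550/403)⁴ × 3.6060 = 0.0941 × 3.4692 × 3.6060 = 1.1772.
T(635)/T(403) = exp(τ_B − τ_A) = exp(0.9862) = 2.6811.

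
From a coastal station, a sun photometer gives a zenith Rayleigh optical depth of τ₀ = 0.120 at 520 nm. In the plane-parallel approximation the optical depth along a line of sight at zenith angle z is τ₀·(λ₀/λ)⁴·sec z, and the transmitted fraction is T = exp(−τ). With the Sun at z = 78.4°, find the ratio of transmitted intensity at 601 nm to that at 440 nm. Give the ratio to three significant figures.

Airmass: sec 78.4° = 4.9732.
τ(601 nm) = 0.120 × (520/601)⁴ × 4.9732 = 0.120 × 0.5604 × 4.9732 = 0.3345.
τ(440 nm) = 0.120 × (520/440)⁴ × 4.9732 = 0.120 × 1.9508 × 4.9732 = 1.1642.
T(601)/T(440) = exp(τ_B − τ_A) = exp(0.8297) = 2.2927.

2.29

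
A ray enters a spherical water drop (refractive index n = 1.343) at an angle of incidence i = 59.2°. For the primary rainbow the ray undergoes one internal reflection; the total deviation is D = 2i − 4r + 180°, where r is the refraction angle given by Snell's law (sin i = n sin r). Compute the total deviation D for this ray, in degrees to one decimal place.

139.4°

sin r = sin 59.2° / 1.343 = 0.8590/1.343 = 0.6396; r = 39.76°.
D = 2·59.2° − 4·39.76° + 180° = 118.40° − 159.04° + 180° = 139.36°.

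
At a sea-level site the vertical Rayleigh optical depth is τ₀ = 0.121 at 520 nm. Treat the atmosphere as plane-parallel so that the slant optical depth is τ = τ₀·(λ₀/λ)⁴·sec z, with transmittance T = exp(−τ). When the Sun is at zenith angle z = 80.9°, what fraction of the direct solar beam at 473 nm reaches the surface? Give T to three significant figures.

sec 80.9° = 6.3228.
τ = 0.121 × (520/473)⁴ × 6.3228 = 0.121 × 1.4607 × 6.3228 = 1.1175.
T = exp(−1.1175) = 0.3271.

0.327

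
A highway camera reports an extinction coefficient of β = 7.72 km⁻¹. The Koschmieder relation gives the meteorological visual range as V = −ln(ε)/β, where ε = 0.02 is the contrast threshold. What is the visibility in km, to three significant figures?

0.507 km

V = −ln(0.02) / 7.72 = 3.912 / 7.72 = 0.5067 km.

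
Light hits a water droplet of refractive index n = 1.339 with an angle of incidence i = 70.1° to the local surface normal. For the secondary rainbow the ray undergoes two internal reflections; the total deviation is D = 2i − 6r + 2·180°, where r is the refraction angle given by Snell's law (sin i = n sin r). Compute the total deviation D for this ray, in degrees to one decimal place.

sin r = sin 70.1° / 1.339 = 0.9403/1.339 = 0.7022; r = 44.61°.
D = 2·70.1° − 6·44.61° + 2·180° = 140.20° − 267.64° + 360° = 232.56°.

232.6°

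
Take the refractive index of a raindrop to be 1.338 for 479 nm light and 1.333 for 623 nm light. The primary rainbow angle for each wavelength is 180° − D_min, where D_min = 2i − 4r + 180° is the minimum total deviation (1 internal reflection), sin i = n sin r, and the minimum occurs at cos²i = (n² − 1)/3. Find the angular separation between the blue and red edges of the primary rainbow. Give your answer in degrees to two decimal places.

At 479 nm (n = 1.338): cos²i = 0.26341 → i = 59.120°, r = 39.899°, D_min = 138.643°, rainbow angle = 41.357°.
At 623 nm (n = 1.333): cos²i = 0.25896 → i = 59.410°, r = 40.225°, D_min = 137.922°, rainbow angle = 42.078°.
Angular width = |41.357° − 42.078°| = 0.722°.

0.72°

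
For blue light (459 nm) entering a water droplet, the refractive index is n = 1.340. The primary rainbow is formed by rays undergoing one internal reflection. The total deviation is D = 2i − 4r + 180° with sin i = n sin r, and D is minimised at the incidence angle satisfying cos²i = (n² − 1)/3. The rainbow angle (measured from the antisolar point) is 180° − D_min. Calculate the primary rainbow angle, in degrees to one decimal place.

41.1°

cos²i = (1.79560 − 1)/3 = 0.26520; i = arccos(0.51498) = 59.004°.
sin r = sin 59.004°/1.340 = 0.63971; r = 39.770°.
D_min = 2·59.004° − 4·39.770° + 180° = 138.929°.
Rainbow angle = 180° − D_min = 41.071°.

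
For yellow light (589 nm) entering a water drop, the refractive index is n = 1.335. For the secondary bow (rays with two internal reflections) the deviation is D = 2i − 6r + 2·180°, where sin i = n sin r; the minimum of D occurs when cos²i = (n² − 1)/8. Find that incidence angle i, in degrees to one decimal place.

71.8°

cos²i = (1.335² − 1)/8 = (1.78222 − 1)/8 = 0.09778.
cos i = 0.31269, so i = 71.778°.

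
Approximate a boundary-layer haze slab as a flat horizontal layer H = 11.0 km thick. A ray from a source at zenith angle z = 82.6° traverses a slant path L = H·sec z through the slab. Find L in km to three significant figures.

85.4 km

sec z = 1/cos 82.6° = 7.7642.
L = 11.0 × 7.7642 = 85.407 km.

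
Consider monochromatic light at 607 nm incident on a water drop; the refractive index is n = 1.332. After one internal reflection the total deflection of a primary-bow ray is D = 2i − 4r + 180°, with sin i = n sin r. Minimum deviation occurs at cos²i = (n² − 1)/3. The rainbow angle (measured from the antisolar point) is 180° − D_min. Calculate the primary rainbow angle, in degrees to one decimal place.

42.2°

cos²i = (1.77422 − 1)/3 = 0.25807; i = arccos(0.50801) = 59.469°.
sin r = sin 59.469°/1.332 = 0.64666; r = 40.290°.
D_min = 2·59.469° − 4·40.290° + 180° = 137.776°.
Rainbow angle = 180° − D_min = 42.224°.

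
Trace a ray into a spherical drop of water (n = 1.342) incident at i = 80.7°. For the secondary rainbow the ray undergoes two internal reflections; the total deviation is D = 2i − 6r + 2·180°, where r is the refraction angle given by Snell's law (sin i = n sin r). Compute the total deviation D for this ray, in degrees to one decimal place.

sin r = sin 80.7° / 1.342 = 0.9869/1.342 = 0.7354; r = 47.34°.
D = 2·80.7° − 6·47.34° + 2·180° = 161.40° − 284.03° + 360° = 237.37°.

237.4°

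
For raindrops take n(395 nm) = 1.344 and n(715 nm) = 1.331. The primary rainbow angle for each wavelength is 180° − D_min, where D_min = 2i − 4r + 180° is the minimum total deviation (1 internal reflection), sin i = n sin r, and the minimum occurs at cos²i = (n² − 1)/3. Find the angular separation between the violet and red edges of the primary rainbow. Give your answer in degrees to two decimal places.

1.86°

At 395 nm (n = 1.344): cos²i = 0.26878 → i = 58.772°, r = 39.512°, D_min = 139.495°, rainbow angle = 40.505°.
At 715 nm (n = 1.331): cos²i = 0.25719 → i = 59.527°, r = 40.356°, D_min = 137.630°, rainbow angle = 42.370°.
Angular width = |40.505° − 42.370°| = 1.865°.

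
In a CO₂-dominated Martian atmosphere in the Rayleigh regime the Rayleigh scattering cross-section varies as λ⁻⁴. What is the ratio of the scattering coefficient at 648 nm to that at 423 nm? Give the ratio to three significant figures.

Rayleigh scattering ∝ λ⁻⁴, so the ratio of coefficients is the inverse fourth power of the wavelength ratio.
σ(648)/σ(423) = (423/648)⁴ = (0.6528)⁴ = 0.1816.

0.182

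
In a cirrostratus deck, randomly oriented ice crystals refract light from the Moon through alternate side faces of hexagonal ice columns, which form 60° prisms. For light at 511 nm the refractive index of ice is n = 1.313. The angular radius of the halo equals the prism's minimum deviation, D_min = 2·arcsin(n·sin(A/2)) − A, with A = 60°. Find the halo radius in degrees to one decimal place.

n·sin(A/2) = 1.313 × sin 30° = 1.313 × 0.5000 = 0.6565.
D_min = 2·arcsin(0.6565) − 60° = 2 × 41.033° − 60° = 22.067°.

22.1°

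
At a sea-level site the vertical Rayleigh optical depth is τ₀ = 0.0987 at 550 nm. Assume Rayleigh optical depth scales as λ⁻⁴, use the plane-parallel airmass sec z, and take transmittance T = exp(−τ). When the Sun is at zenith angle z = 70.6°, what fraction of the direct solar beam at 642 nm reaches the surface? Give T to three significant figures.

0.852

sec 70.6° = 3.0106.
τ = 0.0987 × (550/642)⁴ × 3.0106 = 0.0987 × 0.5387 × 3.0106 = 0.1601.
T = exp(−0.1601) = 0.8521.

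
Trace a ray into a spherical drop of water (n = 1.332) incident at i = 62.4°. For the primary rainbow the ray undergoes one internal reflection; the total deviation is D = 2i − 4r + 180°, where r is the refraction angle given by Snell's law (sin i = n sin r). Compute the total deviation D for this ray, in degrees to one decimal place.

138.0°

sin r = sin 62.4° / 1.332 = 0.8862/1.332 = 0.6653; r = 41.71°.
D = 2·62.4° − 4·41.71° + 180° = 124.80° − 166.83° + 180° = 137.97°.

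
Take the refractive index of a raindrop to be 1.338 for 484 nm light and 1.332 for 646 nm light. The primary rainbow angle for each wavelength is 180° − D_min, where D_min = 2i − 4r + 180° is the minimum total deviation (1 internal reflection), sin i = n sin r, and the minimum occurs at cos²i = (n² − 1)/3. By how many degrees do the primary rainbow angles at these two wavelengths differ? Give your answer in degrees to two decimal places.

0.87°

At 484 nm (n = 1.338): cos²i = 0.26341 → i = 59.120°, r = 39.899°, D_min = 138.643°, rainbow angle = 41.357°.
At 646 nm (n = 1.332): cos²i = 0.25807 → i = 59.469°, r = 40.290°, D_min = 137.776°, rainbow angle = 42.224°.
Angular width = |41.357° − 42.224°| = 0.867°.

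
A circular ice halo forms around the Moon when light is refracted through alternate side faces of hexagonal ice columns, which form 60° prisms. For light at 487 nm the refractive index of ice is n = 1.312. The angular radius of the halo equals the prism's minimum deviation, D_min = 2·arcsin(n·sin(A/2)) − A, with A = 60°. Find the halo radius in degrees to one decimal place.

n·sin(A/2) = 1.312 × sin 30° = 1.312 × 0.5000 = 0.6560.
D_min = 2·arcsin(0.6560) − 60° = 2 × 40.996° − 60° = 21.991°.

22.0°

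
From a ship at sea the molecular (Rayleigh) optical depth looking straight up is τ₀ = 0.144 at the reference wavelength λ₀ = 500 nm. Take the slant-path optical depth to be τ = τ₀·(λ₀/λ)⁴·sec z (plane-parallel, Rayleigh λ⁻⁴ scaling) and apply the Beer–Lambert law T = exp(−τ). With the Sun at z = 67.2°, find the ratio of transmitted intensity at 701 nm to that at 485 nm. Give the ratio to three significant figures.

Airmass: sec 67.2° = 2.5805.
τ(701 nm) = 0.144 × (500/701)⁴ × 2.5805 = 0.144 × 0.2588 × 2.5805 = 0.0962.
τ(485 nm) = 0.144 × (500/485)⁴ × 2.5805 = 0.144 × 1.1296 × 2.5805 = 0.4197.
T(701)/T(485) = exp(τ_B − τ_A) = exp(0.3236) = 1.3820.

1.38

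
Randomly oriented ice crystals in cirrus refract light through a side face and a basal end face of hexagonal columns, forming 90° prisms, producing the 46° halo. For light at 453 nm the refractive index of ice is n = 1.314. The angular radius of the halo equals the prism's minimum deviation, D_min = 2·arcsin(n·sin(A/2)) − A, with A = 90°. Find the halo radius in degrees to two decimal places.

n·sin(A/2) = 1.314 × sin 45° = 1.314 × 0.7071 = 0.9291.
D_min = 2·arcsin(0.9291) − 90° = 2 × 68.301° − 90° = 46.602°.

46.60°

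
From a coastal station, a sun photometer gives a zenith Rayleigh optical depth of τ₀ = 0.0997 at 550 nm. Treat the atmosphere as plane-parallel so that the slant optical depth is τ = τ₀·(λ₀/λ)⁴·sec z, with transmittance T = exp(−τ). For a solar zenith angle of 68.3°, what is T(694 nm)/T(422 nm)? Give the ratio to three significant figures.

1.96

Airmass: sec 68.3° = 2.7046.
τ(694 nm) = 0.0997 × (550/694)⁴ × 2.7046 = 0.0997 × 0.3945 × 2.7046 = 0.1064.
τ(422 nm) = 0.0997 × (550/422)⁴ × 2.7046 = 0.0997 × 2.8854 × 2.7046 = 0.7780.
T(694)/T(422) = exp(τ_B − τ_A) = exp(0.6717) = 1.9575.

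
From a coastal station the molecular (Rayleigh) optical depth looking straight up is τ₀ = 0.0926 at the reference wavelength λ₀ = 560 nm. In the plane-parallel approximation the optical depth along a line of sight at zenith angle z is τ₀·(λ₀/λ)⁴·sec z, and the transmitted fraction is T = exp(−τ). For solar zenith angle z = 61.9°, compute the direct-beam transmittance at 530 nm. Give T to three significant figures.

sec 61.9° = 2.1231.
τ = 0.0926 × (560/530)⁴ × 2.1231 = 0.0926 × 1.2464 × 2.1231 = 0.2450.
T = exp(−0.2450) = 0.7827.

0.783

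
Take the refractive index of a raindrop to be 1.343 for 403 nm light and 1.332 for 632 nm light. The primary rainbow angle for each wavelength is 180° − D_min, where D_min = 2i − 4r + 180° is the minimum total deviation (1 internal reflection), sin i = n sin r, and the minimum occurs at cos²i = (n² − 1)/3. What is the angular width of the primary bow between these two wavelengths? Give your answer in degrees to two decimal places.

1.58°

At 403 nm (n = 1.343): cos²i = 0.26788 → i = 58.830°, r = 39.577°, D_min = 139.354°, rainbow angle = 40.646°.
At 632 nm (n = 1.332): cos²i = 0.25807 → i = 59.469°, r = 40.290°, D_min = 137.776°, rainbow angle = 42.224°.
Angular width = |40.646° − 42.224°| = 1.578°.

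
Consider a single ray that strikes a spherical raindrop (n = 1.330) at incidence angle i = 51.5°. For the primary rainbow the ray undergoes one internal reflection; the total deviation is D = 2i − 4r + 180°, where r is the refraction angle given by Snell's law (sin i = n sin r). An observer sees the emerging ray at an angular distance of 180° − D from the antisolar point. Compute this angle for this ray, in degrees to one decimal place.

41.2°

sin r = sin 51.5° / 1.330 = 0.7826/1.330 = 0.5884; r = 36.05°.
D = 2·51.5° − 4·36.05° + 180° = 103.00° − 144.18° + 180° = 138.82°.
Angle from antisolar point = 180° − D = 41.18°.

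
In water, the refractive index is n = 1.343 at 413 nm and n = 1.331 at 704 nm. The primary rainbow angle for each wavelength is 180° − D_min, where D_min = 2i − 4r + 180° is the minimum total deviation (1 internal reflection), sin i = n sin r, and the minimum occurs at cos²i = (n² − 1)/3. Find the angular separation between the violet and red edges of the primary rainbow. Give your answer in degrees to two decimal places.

1.72°

At 413 nm (n = 1.343): cos²i = 0.26788 → i = 58.830°, r = 39.577°, D_min = 139.354°, rainbow angle = 40.646°.
At 704 nm (n = 1.331): cos²i = 0.25719 → i = 59.527°, r = 40.356°, D_min = 137.630°, rainbow angle = 42.370°.
Angular width = |40.646° − 42.370°| = 1.724°.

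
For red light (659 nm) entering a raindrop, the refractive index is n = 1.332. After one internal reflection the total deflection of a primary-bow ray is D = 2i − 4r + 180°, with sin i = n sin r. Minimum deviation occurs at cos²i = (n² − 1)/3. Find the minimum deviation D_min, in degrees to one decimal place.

137.8°

cos²i = (1.77422 − 1)/3 = 0.25807; i = arccos(0.50801) = 59.469°.
sin r = sin 59.469°/1.332 = 0.64666; r = 40.290°.
D_min = 2·59.469° − 4·40.290° + 180° = 137.776°.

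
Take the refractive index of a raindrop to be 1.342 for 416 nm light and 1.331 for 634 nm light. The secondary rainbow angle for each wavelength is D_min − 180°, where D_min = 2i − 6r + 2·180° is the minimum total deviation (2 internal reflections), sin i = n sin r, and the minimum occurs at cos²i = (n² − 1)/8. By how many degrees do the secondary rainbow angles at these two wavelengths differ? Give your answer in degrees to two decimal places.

At 416 nm (n = 1.342): cos²i = 0.10012 → i = 71.554°, r = 44.981°, D_min = 233.222°, rainbow angle = 53.222°.
At 634 nm (n = 1.331): cos²i = 0.09645 → i = 71.907°, r = 45.575°, D_min = 230.365°, rainbow angle = 50.365°.
Angular width = |53.222° − 50.365°| = 2.857°.

2.86°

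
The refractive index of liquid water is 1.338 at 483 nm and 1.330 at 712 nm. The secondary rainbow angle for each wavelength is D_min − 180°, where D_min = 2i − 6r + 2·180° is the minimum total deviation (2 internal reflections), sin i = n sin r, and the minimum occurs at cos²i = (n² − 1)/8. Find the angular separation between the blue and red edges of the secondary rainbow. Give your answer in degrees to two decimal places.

2.09°

At 483 nm (n = 1.338): cos²i = 0.09878 → i = 71.682°, r = 45.195°, D_min = 232.193°, rainbow angle = 52.193°.
At 712 nm (n = 1.330): cos²i = 0.09611 → i = 71.940°, r = 45.630°, D_min = 230.101°, rainbow angle = 50.101°.
Angular width = |52.193° − 50.101°| = 2.092°.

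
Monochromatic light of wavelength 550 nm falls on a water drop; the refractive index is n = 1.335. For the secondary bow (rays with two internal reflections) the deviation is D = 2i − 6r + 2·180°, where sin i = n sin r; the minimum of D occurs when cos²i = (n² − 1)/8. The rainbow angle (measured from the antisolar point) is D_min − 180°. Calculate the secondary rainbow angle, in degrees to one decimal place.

51.4°

cos²i = (1.78222 − 1)/8 = 0.09778; i = arccos(0.31269) = 71.778°.
sin r = sin 71.778°/1.335 = 0.71150; r = 45.357°.
D_min = 2·71.778° − 6·45.357° + 360° = 231.414°.
Rainbow angle = D_min − 180° = 51.414°.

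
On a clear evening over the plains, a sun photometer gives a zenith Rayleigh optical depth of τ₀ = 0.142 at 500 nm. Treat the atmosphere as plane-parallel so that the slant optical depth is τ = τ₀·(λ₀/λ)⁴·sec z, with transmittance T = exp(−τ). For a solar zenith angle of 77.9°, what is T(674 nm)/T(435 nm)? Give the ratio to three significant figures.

2.66

Airmass: sec 77.9° = 4.7706.
τ(674 nm) = 0.142 × (500/674)⁴ × 4.7706 = 0.142 × 0.3029 × 4.7706 = 0.2052.
τ(435 nm) = 0.142 × (500/435)⁴ × 4.7706 = 0.142 × 1.7455 × 4.7706 = 1.1824.
T(674)/T(435) = exp(τ_B − τ_A) = exp(0.9773) = 2.6572.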